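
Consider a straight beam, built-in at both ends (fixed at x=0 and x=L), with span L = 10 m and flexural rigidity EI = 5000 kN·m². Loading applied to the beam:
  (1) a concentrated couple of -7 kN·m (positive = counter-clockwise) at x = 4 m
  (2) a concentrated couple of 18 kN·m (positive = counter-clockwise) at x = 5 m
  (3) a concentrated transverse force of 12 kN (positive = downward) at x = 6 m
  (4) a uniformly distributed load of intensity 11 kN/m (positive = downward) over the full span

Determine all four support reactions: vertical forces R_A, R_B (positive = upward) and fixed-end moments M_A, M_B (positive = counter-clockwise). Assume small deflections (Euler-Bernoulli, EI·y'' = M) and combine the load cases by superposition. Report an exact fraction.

Load 1 — applied couple M₀=-7 kN·m at a=4 m (b=L-a=6):
  R_A = 6M₀ab/L³ = 6·(-7)·4·6/10³ = -126/125 kN
  M_A = M₀b(2a-b)/L² = (-7)·6·(2·4-6)/10² = -21/25 kN·m
  R_B = -6M₀ab/L³ = -6·(-7)·4·6/10³ = 126/125 kN
  M_B = M₀a(2b-a)/L² = (-7)·4·(2·6-4)/10² = -56/25 kN·m
Load 2 — applied couple M₀=18 kN·m at a=5 m (b=L-a=5):
  R_A = 6M₀ab/L³ = 6·18·5·5/10³ = 27/10 kN
  M_A = M₀b(2a-b)/L² = 18·5·(2·5-5)/10² = 9/2 kN·m
  R_B = -6M₀ab/L³ = -6·18·5·5/10³ = -27/10 kN
  M_B = M₀a(2b-a)/L² = 18·5·(2·5-5)/10² = 9/2 kN·m
Load 3 — point force P=12 kN at a=6 m (b=L-a=4):
  R_A = Pb²(3a+b)/L³ = 12·4²·(3·6+4)/10³ = 528/125 kN
  M_A = Pab²/L² = 12·6·4²/10² = 288/25 kN·m
  R_B = Pa²(a+3b)/L³ = 12·6²·(6+3·4)/10³ = 972/125 kN
  M_B = -Pa²b/L² = -12·6²·4/10² = -432/25 kN·m
Load 4 — uniform load w=11 kN/m over full span:
  R_A = wL/2 = 11·10/2 = 55 kN
  M_A = wL²/12 = 11·10²/12 = 275/3 kN·m
  R_B = wL/2 = 11·10/2 = 55 kN
  M_B = -wL²/12 = -11·10²/12 = -275/3 kN·m
Superposition: R_A = 15229/250 kN, M_A = 16027/150 kN·m, R_B = 15271/250 kN, M_B = -16003/150 kN·m

R_A = 15229/250 kN, M_A = 16027/150 kN·m, R_B = 15271/250 kN, M_B = -16003/150 kN·m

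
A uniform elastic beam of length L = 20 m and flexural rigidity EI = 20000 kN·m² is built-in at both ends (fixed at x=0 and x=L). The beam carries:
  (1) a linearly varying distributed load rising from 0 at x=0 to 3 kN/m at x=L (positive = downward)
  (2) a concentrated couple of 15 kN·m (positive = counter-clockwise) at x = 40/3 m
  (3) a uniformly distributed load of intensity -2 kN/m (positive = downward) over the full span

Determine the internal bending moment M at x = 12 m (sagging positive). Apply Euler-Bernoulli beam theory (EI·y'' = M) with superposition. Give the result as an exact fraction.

M(12) = 37/15 kN·m

Load 1 — triangular load w₀=3 kN/m (0→w₀ over full span):
  M_1 = 3w₀Lx/20 - w₀L²/30 - w₀x³/(6L) = 3·3·20·12/20 - 3·20²/30 - 3·12³/(6·20) = 124/5 kN·m
Load 2 — applied couple M₀=15 kN·m at a=40/3 m (b=L-a=20/3):
  M_2 = R_Ax - M_A  [x≤a] with R_A=1, M_A=5 = 1·12 - 5 = 7 kN·m
Load 3 — uniform load w=-2 kN/m over full span:
  M_3 = wLx/2 - wL²/12 - wx²/2 = (-2)·20·12/2 - (-2)·20²/12 - (-2)·12²/2 = -88/3 kN·m
Superposition: M = Σ M_i = 37/15 kN·m ≈ 2.466667 kN·m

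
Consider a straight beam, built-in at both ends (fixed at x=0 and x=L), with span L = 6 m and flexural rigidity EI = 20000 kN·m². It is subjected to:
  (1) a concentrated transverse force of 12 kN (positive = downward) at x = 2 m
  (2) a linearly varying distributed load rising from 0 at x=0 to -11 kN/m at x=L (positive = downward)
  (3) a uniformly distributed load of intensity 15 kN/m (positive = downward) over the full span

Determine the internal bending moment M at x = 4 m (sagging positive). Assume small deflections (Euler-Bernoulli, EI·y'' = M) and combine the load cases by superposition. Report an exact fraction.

M(4) = 407/45 kN·m

Load 1 — point force P=12 kN at a=2 m (b=L-a=4):
  M_1 = Pa²(a+3b)(L-x)/L³ - Pa²b/L²  [x>a] = 12·2²·(2+3·4)·(6-4)/6³ - 12·2²·4/6² = 8/9 kN·m
Load 2 — triangular load w₀=-11 kN/m (0→w₀ over full span):
  M_2 = 3w₀Lx/20 - w₀L²/30 - w₀x³/(6L) = 3·(-11)·6·4/20 - (-11)·6²/30 - (-11)·4³/(6·6) = -308/45 kN·m
Load 3 — uniform load w=15 kN/m over full span:
  M_3 = wLx/2 - wL²/12 - wx²/2 = 15·6·4/2 - 15·6²/12 - 15·4²/2 = 15 kN·m
Superposition: M = Σ M_i = 407/45 kN·m ≈ 9.044444 kN·m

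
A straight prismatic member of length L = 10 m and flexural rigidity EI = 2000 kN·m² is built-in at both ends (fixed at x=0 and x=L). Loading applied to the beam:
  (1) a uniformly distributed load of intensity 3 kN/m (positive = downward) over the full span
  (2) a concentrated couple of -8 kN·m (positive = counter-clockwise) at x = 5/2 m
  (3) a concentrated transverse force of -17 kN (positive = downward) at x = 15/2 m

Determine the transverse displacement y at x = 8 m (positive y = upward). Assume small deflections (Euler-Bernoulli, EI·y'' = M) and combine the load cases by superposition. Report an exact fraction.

Load 1 — uniform load w=3 kN/m over full span:
  y_1 = -wx²(L-x)²/(24EI) = -3·8²·(10-8)²/(24·2000) = -2/125 m
Load 2 — applied couple M₀=-8 kN·m at a=5/2 m (b=L-a=15/2):
  y_2 = (R_Ax³/6 - M_Ax²/2 - M₀(x-a)²/2)/EI  [x>a] with R_A=-9/10, M_A=3/2 = ((-9/10)·8³/6 - (3/2)·8²/2 - (-8)·(8-(5/2))²/2)/2000 = -19/10000 m
Load 3 — point force P=-17 kN at a=15/2 m (b=L-a=5/2):
  y_3 = -Pa²(L-x)²(3bL-(3b+a)(L-x))/(6L³EI)  [x>a] = -(-17)·(15/2)²·(10-8)²·(3·(5/2)·10-(3·(5/2)+(15/2))·(10-8))/(6·10³·2000) = 459/32000 m
Superposition: y = Σ y_i = -569/160000 m ≈ -0.003556 m

y(8) = -569/160000 m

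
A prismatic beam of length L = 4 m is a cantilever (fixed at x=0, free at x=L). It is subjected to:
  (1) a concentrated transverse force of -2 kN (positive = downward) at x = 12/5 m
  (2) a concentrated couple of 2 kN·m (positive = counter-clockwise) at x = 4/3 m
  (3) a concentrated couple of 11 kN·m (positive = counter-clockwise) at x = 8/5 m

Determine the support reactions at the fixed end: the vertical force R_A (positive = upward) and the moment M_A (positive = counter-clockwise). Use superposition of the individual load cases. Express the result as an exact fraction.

Load 1 — point force P=-2 kN at a=12/5 m (b=L-a=8/5):
  R_A = P = (-2) = -2 kN
  M_A = Pa = (-2)·(12/5) = -24/5 kN·m
Load 2 — applied couple M₀=2 kN·m at a=4/3 m (b=L-a=8/3):
  R_A = 0 kN
  M_A = -M₀ = -2 kN·m
Load 3 — applied couple M₀=11 kN·m at a=8/5 m (b=L-a=12/5):
  R_A = 0 kN
  M_A = -M₀ = -11 kN·m
Superposition: R_A = -2 kN, M_A = -89/5 kN·m

R_A = -2 kN, M_A = -89/5 kN·m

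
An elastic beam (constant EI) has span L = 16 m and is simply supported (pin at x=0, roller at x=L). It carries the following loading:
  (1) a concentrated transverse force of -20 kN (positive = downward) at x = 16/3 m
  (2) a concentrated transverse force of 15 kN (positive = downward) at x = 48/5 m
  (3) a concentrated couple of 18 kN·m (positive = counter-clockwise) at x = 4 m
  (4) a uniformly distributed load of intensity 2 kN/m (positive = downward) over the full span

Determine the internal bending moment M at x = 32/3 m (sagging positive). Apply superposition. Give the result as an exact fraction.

Load 1 — point force P=-20 kN at a=16/3 m (b=L-a=32/3):
  M_1 = Pa(L-x)/L  [x>a] = (-20)·(16/3)·(16-(32/3))/16 = -320/9 kN·m
Load 2 — point force P=15 kN at a=48/5 m (b=L-a=32/5):
  M_2 = Pa(L-x)/L  [x>a] = 15·(48/5)·(16-(32/3))/16 = 48 kN·m
Load 3 — applied couple M₀=18 kN·m at a=4 m (b=L-a=12):
  M_3 = M₀x/L - M₀  [x>a] = 18·(32/3)/16 - 18 = -6 kN·m
Load 4 — uniform load w=2 kN/m over full span:
  M_4 = wx(L-x)/2 = 2·(32/3)·(16-(32/3))/2 = 512/9 kN·m
Superposition: M = Σ M_i = 190/3 kN·m ≈ 63.333333 kN·m

M(32/3) = 190/3 kN·m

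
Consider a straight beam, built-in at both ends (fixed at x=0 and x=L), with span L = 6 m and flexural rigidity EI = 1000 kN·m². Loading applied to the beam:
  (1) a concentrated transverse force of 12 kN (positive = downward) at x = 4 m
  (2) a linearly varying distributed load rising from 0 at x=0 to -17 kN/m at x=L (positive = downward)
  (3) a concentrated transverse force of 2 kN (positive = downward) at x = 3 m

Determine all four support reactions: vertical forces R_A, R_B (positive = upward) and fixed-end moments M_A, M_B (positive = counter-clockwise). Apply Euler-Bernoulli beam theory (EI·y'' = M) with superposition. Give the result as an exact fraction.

Load 1 — point force P=12 kN at a=4 m (b=L-a=2):
  R_A = Pb²(3a+b)/L³ = 12·2²·(3·4+2)/6³ = 28/9 kN
  M_A = Pab²/L² = 12·4·2²/6² = 16/3 kN·m
  R_B = Pa²(a+3b)/L³ = 12·4²·(4+3·2)/6³ = 80/9 kN
  M_B = -Pa²b/L² = -12·4²·2/6² = -32/3 kN·m
Load 2 — triangular load w₀=-17 kN/m (0→w₀ over full span):
  R_A = 3w₀L/20 = 3·(-17)·6/20 = -153/10 kN
  M_A = w₀L²/30 = (-17)·6²/30 = -102/5 kN·m
  R_B = 7w₀L/20 = 7·(-17)·6/20 = -357/10 kN
  M_B = -w₀L²/20 = -(-17)·6²/20 = 153/5 kN·m
Load 3 — point force P=2 kN at a=3 m (b=L-a=3):
  R_A = Pb²(3a+b)/L³ = 2·3²·(3·3+3)/6³ = 1 kN
  M_A = Pab²/L² = 2·3·3²/6² = 3/2 kN·m
  R_B = Pa²(a+3b)/L³ = 2·3²·(3+3·3)/6³ = 1 kN
  M_B = -Pa²b/L² = -2·3²·3/6² = -3/2 kN·m
Superposition: R_A = -1007/90 kN, M_A = -407/30 kN·m, R_B = -2323/90 kN, M_B = 553/30 kN·m

R_A = -1007/90 kN, M_A = -407/30 kN·m, R_B = -2323/90 kN, M_B = 553/30 kN·m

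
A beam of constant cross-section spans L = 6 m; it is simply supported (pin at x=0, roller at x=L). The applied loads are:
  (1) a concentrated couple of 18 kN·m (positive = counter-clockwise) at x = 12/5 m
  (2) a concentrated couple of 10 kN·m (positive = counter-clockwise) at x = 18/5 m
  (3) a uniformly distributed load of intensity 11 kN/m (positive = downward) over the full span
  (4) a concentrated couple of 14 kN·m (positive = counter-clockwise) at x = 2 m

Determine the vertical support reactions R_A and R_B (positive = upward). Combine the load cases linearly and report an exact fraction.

Load 1 — applied couple M₀=18 kN·m at a=12/5 m (b=L-a=18/5):
  R_A = M₀/L = 18/6 = 3 kN
  R_B = -M₀/L = -18/6 = -3 kN
Load 2 — applied couple M₀=10 kN·m at a=18/5 m (b=L-a=12/5):
  R_A = M₀/L = 10/6 = 5/3 kN
  R_B = -M₀/L = -10/6 = -5/3 kN
Load 3 — uniform load w=11 kN/m over full span:
  R_A = wL/2 = 11·6/2 = 33 kN
  R_B = wL/2 = 11·6/2 = 33 kN
Load 4 — applied couple M₀=14 kN·m at a=2 m (b=L-a=4):
  R_A = M₀/L = 14/6 = 7/3 kN
  R_B = -M₀/L = -14/6 = -7/3 kN
Superposition: R_A = 40 kN, R_B = 26 kN

R_A = 40 kN, R_B = 26 kN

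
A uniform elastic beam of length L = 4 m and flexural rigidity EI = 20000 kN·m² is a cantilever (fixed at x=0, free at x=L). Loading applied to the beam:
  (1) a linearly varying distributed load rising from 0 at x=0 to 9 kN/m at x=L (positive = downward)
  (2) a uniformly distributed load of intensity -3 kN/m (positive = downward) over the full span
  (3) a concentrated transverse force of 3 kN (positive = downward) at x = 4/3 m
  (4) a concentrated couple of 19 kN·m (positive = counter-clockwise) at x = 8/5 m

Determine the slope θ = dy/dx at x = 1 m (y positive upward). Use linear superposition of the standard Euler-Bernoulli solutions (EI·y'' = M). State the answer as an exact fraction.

Load 1 — triangular load w₀=9 kN/m (0→w₀ over full span):
  θ_1 = (w₀Lx²/4-w₀L²x/3-w₀x⁴/(24L))/EI = (9·4·1²/4-9·4²·1/3-9·1⁴/(24·4))/20000 = -1251/640000 rad
Load 2 — uniform load w=-3 kN/m over full span:
  θ_2 = -wx(x²-3Lx+3L²)/(6EI) = -(-3)·1·(1²-3·4·1+3·4²)/(6·20000) = 37/40000 rad
Load 3 — point force P=3 kN at a=4/3 m (b=L-a=8/3):
  θ_3 = -Px(2a-x)/(2EI)  [x≤a] = -3·1·(2·(4/3)-1)/(2·20000) = -1/8000 rad
Load 4 — applied couple M₀=19 kN·m at a=8/5 m (b=L-a=12/5):
  θ_4 = M₀x/EI  [x≤a] = 19·1/20000 = 19/20000 rad
Superposition: θ = Σ θ_i = -131/640000 rad ≈ -0.000205 rad

θ(1) = -131/640000 rad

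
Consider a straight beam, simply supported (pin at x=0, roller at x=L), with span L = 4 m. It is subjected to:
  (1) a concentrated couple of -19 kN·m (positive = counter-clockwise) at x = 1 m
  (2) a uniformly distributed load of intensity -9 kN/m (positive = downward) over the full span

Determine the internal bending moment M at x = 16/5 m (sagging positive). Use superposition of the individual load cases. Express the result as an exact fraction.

Load 1 — applied couple M₀=-19 kN·m at a=1 m (b=L-a=3):
  M_1 = M₀x/L - M₀  [x>a] = (-19)·(16/5)/4 - (-19) = 19/5 kN·m
Load 2 — uniform load w=-9 kN/m over full span:
  M_2 = wx(L-x)/2 = (-9)·(16/5)·(4-(16/5))/2 = -288/25 kN·m
Superposition: M = Σ M_i = -193/25 kN·m ≈ -7.720000 kN·m

M(16/5) = -193/25 kN·m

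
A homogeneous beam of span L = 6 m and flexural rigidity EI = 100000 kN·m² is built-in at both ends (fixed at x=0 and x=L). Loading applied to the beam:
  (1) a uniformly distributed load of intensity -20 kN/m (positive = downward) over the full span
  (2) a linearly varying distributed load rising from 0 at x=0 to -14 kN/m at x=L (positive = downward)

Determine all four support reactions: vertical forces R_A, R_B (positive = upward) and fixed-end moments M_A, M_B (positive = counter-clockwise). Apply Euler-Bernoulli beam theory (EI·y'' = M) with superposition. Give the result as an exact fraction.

R_A = -363/5 kN, M_A = -384/5 kN·m, R_B = -447/5 kN, M_B = 426/5 kN·m

Load 1 — uniform load w=-20 kN/m over full span:
  R_A = wL/2 = (-20)·6/2 = -60 kN
  M_A = wL²/12 = (-20)·6²/12 = -60 kN·m
  R_B = wL/2 = (-20)·6/2 = -60 kN
  M_B = -wL²/12 = -(-20)·6²/12 = 60 kN·m
Load 2 — triangular load w₀=-14 kN/m (0→w₀ over full span):
  R_A = 3w₀L/20 = 3·(-14)·6/20 = -63/5 kN
  M_A = w₀L²/30 = (-14)·6²/30 = -84/5 kN·m
  R_B = 7w₀L/20 = 7·(-14)·6/20 = -147/5 kN
  M_B = -w₀L²/20 = -(-14)·6²/20 = 126/5 kN·m
Superposition: R_A = -363/5 kN, M_A = -384/5 kN·m, R_B = -447/5 kN, M_B = 426/5 kN·m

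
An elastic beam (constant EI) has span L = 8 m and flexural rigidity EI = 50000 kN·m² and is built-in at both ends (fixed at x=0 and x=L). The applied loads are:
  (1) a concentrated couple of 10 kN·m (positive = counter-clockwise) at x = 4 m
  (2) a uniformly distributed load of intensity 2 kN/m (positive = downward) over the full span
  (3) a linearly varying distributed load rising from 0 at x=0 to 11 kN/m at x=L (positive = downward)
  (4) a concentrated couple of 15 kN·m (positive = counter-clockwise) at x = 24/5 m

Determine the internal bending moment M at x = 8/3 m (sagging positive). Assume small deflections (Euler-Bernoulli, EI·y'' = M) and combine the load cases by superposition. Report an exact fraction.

Load 1 — applied couple M₀=10 kN·m at a=4 m (b=L-a=4):
  M_1 = R_Ax - M_A  [x≤a] with R_A=15/8, M_A=5/2 = (15/8)·(8/3) - (5/2) = 5/2 kN·m
Load 2 — uniform load w=2 kN/m over full span:
  M_2 = wLx/2 - wL²/12 - wx²/2 = 2·8·(8/3)/2 - 2·8²/12 - 2·(8/3)²/2 = 32/9 kN·m
Load 3 — triangular load w₀=11 kN/m (0→w₀ over full span):
  M_3 = 3w₀Lx/20 - w₀L²/30 - w₀x³/(6L) = 3·11·8·(8/3)/20 - 11·8²/30 - 11·(8/3)³/(6·8) = 2992/405 kN·m
Load 4 — applied couple M₀=15 kN·m at a=24/5 m (b=L-a=16/5):
  M_4 = R_Ax - M_A  [x≤a] with R_A=27/10, M_A=24/5 = (27/10)·(8/3) - (24/5) = 12/5 kN·m
Superposition: M = Σ M_i = 12833/810 kN·m ≈ 15.843210 kN·m

M(8/3) = 12833/810 kN·m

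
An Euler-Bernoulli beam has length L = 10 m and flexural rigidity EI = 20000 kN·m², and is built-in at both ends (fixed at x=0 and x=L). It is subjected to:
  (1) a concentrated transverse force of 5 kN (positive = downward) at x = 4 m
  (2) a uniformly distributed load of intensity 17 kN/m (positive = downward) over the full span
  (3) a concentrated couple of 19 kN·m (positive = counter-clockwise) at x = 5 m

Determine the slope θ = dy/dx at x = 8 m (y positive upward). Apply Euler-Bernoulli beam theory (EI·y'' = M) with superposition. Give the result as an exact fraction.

θ(8) = 3457/500000 rad

Load 1 — point force P=5 kN at a=4 m (b=L-a=6):
  θ_1 = Pa²(L-x)(2bL-(3b+a)(L-x))/(2L³EI)  [x>a] = 5·4²·(10-8)·(2·6·10-(3·6+4)·(10-8))/(2·10³·20000) = 19/62500 rad
Load 2 — uniform load w=17 kN/m over full span:
  θ_2 = -wx(L-x)(L-2x)/(12EI) = -17·8·(10-8)·(10-2·8)/(12·20000) = 17/2500 rad
Load 3 — applied couple M₀=19 kN·m at a=5 m (b=L-a=5):
  θ_3 = (R_Ax²/2 - M_Ax - M₀(x-a))/EI  [x>a] with R_A=57/20, M_A=19/4 = ((57/20)·8²/2 - (19/4)·8 - 19·(8-5))/20000 = -19/100000 rad
Superposition: θ = Σ θ_i = 3457/500000 rad ≈ 0.006914 rad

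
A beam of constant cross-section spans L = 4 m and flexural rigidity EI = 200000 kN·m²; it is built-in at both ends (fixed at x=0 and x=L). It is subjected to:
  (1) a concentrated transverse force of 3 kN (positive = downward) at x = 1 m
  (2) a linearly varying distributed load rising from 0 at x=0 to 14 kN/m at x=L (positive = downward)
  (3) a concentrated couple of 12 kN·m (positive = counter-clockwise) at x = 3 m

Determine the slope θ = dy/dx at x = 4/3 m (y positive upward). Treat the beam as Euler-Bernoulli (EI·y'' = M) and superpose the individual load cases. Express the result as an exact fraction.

θ(4/3) = -12433/486000000 rad

Load 1 — point force P=3 kN at a=1 m (b=L-a=3):
  θ_1 = Pa²(L-x)(2bL-(3b+a)(L-x))/(2L³EI)  [x>a] = 3·1²·(4-(4/3))·(2·3·4-(3·3+1)·(4-(4/3)))/(2·4³·200000) = -1/1200000 rad
Load 2 — triangular load w₀=14 kN/m (0→w₀ over full span):
  θ_2 = -w₀(2x(L-x)(L-2x)(x+2L)+x²(L-x)²)/(120LEI) = -14·(2·(4/3)·(4-(4/3))·(4-2·(4/3))·((4/3)+2·4)+(4/3)²·(4-(4/3))²)/(120·4·200000) = -56/3796875 rad
Load 3 — applied couple M₀=12 kN·m at a=3 m (b=L-a=1):
  θ_3 = (R_Ax²/2 - M_Ax)/EI  [x≤a] with R_A=27/8, M_A=15/4 = ((27/8)·(4/3)²/2 - (15/4)·(4/3))/200000 = -1/100000 rad
Superposition: θ = Σ θ_i = -12433/486000000 rad ≈ -0.000026 rad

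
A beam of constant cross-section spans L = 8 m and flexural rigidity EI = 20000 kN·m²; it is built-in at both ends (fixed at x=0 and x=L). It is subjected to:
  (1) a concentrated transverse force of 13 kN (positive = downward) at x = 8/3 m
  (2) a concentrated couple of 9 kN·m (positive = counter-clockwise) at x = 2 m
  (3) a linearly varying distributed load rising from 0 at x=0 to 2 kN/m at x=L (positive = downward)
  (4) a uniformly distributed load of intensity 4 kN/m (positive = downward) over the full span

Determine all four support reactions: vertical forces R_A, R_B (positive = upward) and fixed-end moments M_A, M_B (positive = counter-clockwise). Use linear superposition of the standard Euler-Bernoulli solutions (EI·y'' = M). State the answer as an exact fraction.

R_A = 253111/8640 kN, M_A = 84931/2160 kN·m, R_B = 204809/8640 kN, M_B = -70469/2160 kN·m

Load 1 — point force P=13 kN at a=8/3 m (b=L-a=16/3):
  R_A = Pb²(3a+b)/L³ = 13·(16/3)²·(3·(8/3)+(16/3))/8³ = 260/27 kN
  M_A = Pab²/L² = 13·(8/3)·(16/3)²/8² = 416/27 kN·m
  R_B = Pa²(a+3b)/L³ = 13·(8/3)²·((8/3)+3·(16/3))/8³ = 91/27 kN
  M_B = -Pa²b/L² = -13·(8/3)²·(16/3)/8² = -208/27 kN·m
Load 2 — applied couple M₀=9 kN·m at a=2 m (b=L-a=6):
  R_A = 6M₀ab/L³ = 6·9·2·6/8³ = 81/64 kN
  M_A = M₀b(2a-b)/L² = 9·6·(2·2-6)/8² = -27/16 kN·m
  R_B = -6M₀ab/L³ = -6·9·2·6/8³ = -81/64 kN
  M_B = M₀a(2b-a)/L² = 9·2·(2·6-2)/8² = 45/16 kN·m
Load 3 — triangular load w₀=2 kN/m (0→w₀ over full span):
  R_A = 3w₀L/20 = 3·2·8/20 = 12/5 kN
  M_A = w₀L²/30 = 2·8²/30 = 64/15 kN·m
  R_B = 7w₀L/20 = 7·2·8/20 = 28/5 kN
  M_B = -w₀L²/20 = -2·8²/20 = -32/5 kN·m
Load 4 — uniform load w=4 kN/m over full span:
  R_A = wL/2 = 4·8/2 = 16 kN
  M_A = wL²/12 = 4·8²/12 = 64/3 kN·m
  R_B = wL/2 = 4·8/2 = 16 kN
  M_B = -wL²/12 = -4·8²/12 = -64/3 kN·m
Superposition: R_A = 253111/8640 kN, M_A = 84931/2160 kN·m, R_B = 204809/8640 kN, M_B = -70469/2160 kN·m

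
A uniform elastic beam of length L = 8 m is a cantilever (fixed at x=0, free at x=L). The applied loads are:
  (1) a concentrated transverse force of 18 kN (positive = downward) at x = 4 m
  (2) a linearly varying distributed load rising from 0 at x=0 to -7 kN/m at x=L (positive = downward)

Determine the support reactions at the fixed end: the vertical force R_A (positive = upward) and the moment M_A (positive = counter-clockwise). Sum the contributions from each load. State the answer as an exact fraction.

R_A = -10 kN, M_A = -232/3 kN·m

Load 1 — point force P=18 kN at a=4 m (b=L-a=4):
  R_A = P = 18 kN
  M_A = Pa = 18·4 = 72 kN·m
Load 2 — triangular load w₀=-7 kN/m (0→w₀ over full span):
  R_A = w₀L/2 = (-7)·8/2 = -28 kN
  M_A = w₀L²/3 = (-7)·8²/3 = -448/3 kN·m
Superposition: R_A = -10 kN, M_A = -232/3 kN·m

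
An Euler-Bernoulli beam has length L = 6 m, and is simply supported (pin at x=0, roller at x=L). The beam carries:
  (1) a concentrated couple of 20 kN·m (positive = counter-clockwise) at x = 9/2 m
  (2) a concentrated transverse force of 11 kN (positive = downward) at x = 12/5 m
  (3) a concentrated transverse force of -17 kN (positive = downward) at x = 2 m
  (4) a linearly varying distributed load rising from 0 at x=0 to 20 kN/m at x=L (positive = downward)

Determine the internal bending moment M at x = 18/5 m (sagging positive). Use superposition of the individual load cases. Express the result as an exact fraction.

Load 1 — applied couple M₀=20 kN·m at a=9/2 m (b=L-a=3/2):
  M_1 = M₀x/L  [x≤a] = 20·(18/5)/6 = 12 kN·m
Load 2 — point force P=11 kN at a=12/5 m (b=L-a=18/5):
  M_2 = Pa(L-x)/L  [x>a] = 11·(12/5)·(6-(18/5))/6 = 264/25 kN·m
Load 3 — point force P=-17 kN at a=2 m (b=L-a=4):
  M_3 = Pa(L-x)/L  [x>a] = (-17)·2·(6-(18/5))/6 = -68/5 kN·m
Load 4 — triangular load w₀=20 kN/m (0→w₀ over full span):
  M_4 = w₀Lx/6 - w₀x³/(6L) = 20·6·(18/5)/6 - 20·(18/5)³/(6·6) = 1152/25 kN·m
Superposition: M = Σ M_i = 1376/25 kN·m ≈ 55.040000 kN·m

M(18/5) = 1376/25 kN·m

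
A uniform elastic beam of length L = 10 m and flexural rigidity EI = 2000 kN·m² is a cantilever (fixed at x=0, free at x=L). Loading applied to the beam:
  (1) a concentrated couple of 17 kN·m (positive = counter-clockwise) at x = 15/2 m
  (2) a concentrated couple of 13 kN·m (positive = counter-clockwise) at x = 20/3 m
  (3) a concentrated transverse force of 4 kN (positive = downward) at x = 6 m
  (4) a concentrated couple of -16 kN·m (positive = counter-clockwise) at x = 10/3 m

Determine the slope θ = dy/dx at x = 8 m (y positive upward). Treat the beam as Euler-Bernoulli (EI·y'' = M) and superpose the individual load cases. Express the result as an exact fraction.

θ(8) = 533/12000 rad

Load 1 — applied couple M₀=17 kN·m at a=15/2 m (b=L-a=5/2):
  θ_1 = M₀a/EI  [x>a] = 17·(15/2)/2000 = 51/800 rad
Load 2 — applied couple M₀=13 kN·m at a=20/3 m (b=L-a=10/3):
  θ_2 = M₀a/EI  [x>a] = 13·(20/3)/2000 = 13/300 rad
Load 3 — point force P=4 kN at a=6 m (b=L-a=4):
  θ_3 = -Pa²/(2EI)  [x>a] = -4·6²/(2·2000) = -9/250 rad
Load 4 — applied couple M₀=-16 kN·m at a=10/3 m (b=L-a=20/3):
  θ_4 = M₀a/EI  [x>a] = (-16)·(10/3)/2000 = -2/75 rad
Superposition: θ = Σ θ_i = 533/12000 rad ≈ 0.044417 rad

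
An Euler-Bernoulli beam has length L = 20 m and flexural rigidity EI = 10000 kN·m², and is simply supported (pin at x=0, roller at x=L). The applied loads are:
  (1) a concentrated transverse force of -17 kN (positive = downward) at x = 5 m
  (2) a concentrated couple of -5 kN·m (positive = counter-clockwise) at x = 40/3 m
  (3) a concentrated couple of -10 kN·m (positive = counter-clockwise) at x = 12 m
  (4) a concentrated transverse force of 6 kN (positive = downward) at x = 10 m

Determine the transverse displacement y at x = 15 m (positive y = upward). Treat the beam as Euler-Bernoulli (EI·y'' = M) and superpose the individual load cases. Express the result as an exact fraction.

y(15) = 8767/144000 m

Load 1 — point force P=-17 kN at a=5 m (b=L-a=15):
  y_1 = -Pa(L-x)(2Lx-a²-x²)/(6LEI)  [x>a] = -(-17)·5·(20-15)·(2·20·15-5²-15²)/(6·20·10000) = 119/960 m
Load 2 — applied couple M₀=-5 kN·m at a=40/3 m (b=L-a=20/3):
  y_2 = (M₀x³/(6L)-M₀(x-a)²/2+C₁x)/EI  [x>a] with C₁=M₀(3b²-L²)/(6L)=100/9 = ((-5)·15³/(6·20)-(-5)·(15-(40/3))²/2+(100/9)·15)/10000 = 19/5760 m
Load 3 — applied couple M₀=-10 kN·m at a=12 m (b=L-a=8):
  y_3 = (M₀x³/(6L)-M₀(x-a)²/2+C₁x)/EI  [x>a] with C₁=M₀(3b²-L²)/(6L)=52/3 = ((-10)·15³/(6·20)-(-10)·(15-12)²/2+(52/3)·15)/10000 = 19/8000 m
Load 4 — point force P=6 kN at a=10 m (b=L-a=10):
  y_4 = -Pa(L-x)(2Lx-a²-x²)/(6LEI)  [x>a] = -6·10·(20-15)·(2·20·15-10²-15²)/(6·20·10000) = -11/160 m
Superposition: y = Σ y_i = 8767/144000 m ≈ 0.060882 m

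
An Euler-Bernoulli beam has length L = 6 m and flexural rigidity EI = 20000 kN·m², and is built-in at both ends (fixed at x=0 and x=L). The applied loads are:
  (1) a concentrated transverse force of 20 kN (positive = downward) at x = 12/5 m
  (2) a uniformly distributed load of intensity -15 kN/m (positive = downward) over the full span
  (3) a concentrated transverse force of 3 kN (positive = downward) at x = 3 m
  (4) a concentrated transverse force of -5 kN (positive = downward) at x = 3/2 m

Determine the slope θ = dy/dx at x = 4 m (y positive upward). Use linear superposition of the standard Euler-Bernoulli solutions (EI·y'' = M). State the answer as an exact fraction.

Load 1 — point force P=20 kN at a=12/5 m (b=L-a=18/5):
  θ_1 = Pa²(L-x)(2bL-(3b+a)(L-x))/(2L³EI)  [x>a] = 20·(12/5)²·(6-4)·(2·(18/5)·6-(3·(18/5)+(12/5))·(6-4))/(2·6³·20000) = 7/15625 rad
Load 2 — uniform load w=-15 kN/m over full span:
  θ_2 = -wx(L-x)(L-2x)/(12EI) = -(-15)·4·(6-4)·(6-2·4)/(12·20000) = -1/1000 rad
Load 3 — point force P=3 kN at a=3 m (b=L-a=3):
  θ_3 = Pa²(L-x)(2bL-(3b+a)(L-x))/(2L³EI)  [x>a] = 3·3²·(6-4)·(2·3·6-(3·3+3)·(6-4))/(2·6³·20000) = 3/40000 rad
Load 4 — point force P=-5 kN at a=3/2 m (b=L-a=9/2):
  θ_4 = Pa²(L-x)(2bL-(3b+a)(L-x))/(2L³EI)  [x>a] = (-5)·(3/2)²·(6-4)·(2·(9/2)·6-(3·(9/2)+(3/2))·(6-4))/(2·6³·20000) = -1/16000 rad
Superposition: θ = Σ θ_i = -1079/2000000 rad ≈ -0.000540 rad

θ(4) = -1079/2000000 rad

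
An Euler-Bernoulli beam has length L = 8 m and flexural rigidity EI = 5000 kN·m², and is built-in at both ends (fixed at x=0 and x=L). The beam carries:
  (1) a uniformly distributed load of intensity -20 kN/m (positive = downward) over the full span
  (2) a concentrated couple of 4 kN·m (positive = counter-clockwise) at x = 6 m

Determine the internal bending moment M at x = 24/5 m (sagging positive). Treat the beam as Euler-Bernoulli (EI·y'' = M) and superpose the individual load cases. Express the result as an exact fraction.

M(24/5) = -2729/60 kN·m

Load 1 — uniform load w=-20 kN/m over full span:
  M_1 = wLx/2 - wL²/12 - wx²/2 = (-20)·8·(24/5)/2 - (-20)·8²/12 - (-20)·(24/5)²/2 = -704/15 kN·m
Load 2 — applied couple M₀=4 kN·m at a=6 m (b=L-a=2):
  M_2 = R_Ax - M_A  [x≤a] with R_A=9/16, M_A=5/4 = (9/16)·(24/5) - (5/4) = 29/20 kN·m
Superposition: M = Σ M_i = -2729/60 kN·m ≈ -45.483333 kN·m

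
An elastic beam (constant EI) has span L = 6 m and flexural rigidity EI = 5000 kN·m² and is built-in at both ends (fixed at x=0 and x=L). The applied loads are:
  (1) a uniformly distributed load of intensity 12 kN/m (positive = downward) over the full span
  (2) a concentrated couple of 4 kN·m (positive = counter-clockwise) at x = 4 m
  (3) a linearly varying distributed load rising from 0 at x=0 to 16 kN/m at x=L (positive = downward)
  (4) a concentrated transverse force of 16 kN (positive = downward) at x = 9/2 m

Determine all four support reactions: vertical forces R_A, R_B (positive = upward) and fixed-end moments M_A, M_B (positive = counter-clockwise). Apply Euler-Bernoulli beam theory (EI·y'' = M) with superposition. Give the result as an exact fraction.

Load 1 — uniform load w=12 kN/m over full span:
  R_A = wL/2 = 12·6/2 = 36 kN
  M_A = wL²/12 = 12·6²/12 = 36 kN·m
  R_B = wL/2 = 12·6/2 = 36 kN
  M_B = -wL²/12 = -12·6²/12 = -36 kN·m
Load 2 — applied couple M₀=4 kN·m at a=4 m (b=L-a=2):
  R_A = 6M₀ab/L³ = 6·4·4·2/6³ = 8/9 kN
  M_A = M₀b(2a-b)/L² = 4·2·(2·4-2)/6² = 4/3 kN·m
  R_B = -6M₀ab/L³ = -6·4·4·2/6³ = -8/9 kN
  M_B = M₀a(2b-a)/L² = 4·4·(2·2-4)/6² = 0 kN·m
Load 3 — triangular load w₀=16 kN/m (0→w₀ over full span):
  R_A = 3w₀L/20 = 3·16·6/20 = 72/5 kN
  M_A = w₀L²/30 = 16·6²/30 = 96/5 kN·m
  R_B = 7w₀L/20 = 7·16·6/20 = 168/5 kN
  M_B = -w₀L²/20 = -16·6²/20 = -144/5 kN·m
Load 4 — point force P=16 kN at a=9/2 m (b=L-a=3/2):
  R_A = Pb²(3a+b)/L³ = 16·(3/2)²·(3·(9/2)+(3/2))/6³ = 5/2 kN
  M_A = Pab²/L² = 16·(9/2)·(3/2)²/6² = 9/2 kN·m
  R_B = Pa²(a+3b)/L³ = 16·(9/2)²·((9/2)+3·(3/2))/6³ = 27/2 kN
  M_B = -Pa²b/L² = -16·(9/2)²·(3/2)/6² = -27/2 kN·m
Superposition: R_A = 4841/90 kN, M_A = 1831/30 kN·m, R_B = 7399/90 kN, M_B = -783/10 kN·m

R_A = 4841/90 kN, M_A = 1831/30 kN·m, R_B = 7399/90 kN, M_B = -783/10 kN·m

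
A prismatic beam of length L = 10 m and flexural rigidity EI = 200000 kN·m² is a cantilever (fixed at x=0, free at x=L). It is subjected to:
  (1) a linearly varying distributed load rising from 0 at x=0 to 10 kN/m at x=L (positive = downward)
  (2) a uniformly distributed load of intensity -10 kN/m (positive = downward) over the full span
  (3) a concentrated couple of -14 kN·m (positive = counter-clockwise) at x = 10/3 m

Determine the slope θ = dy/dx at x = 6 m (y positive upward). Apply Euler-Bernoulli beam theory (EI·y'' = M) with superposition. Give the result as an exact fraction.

θ(6) = 539/300000 rad

Load 1 — triangular load w₀=10 kN/m (0→w₀ over full span):
  θ_1 = (w₀Lx²/4-w₀L²x/3-w₀x⁴/(24L))/EI = (10·10·6²/4-10·10²·6/3-10·6⁴/(24·10))/200000 = -577/100000 rad
Load 2 — uniform load w=-10 kN/m over full span:
  θ_2 = -wx(x²-3Lx+3L²)/(6EI) = -(-10)·6·(6²-3·10·6+3·10²)/(6·200000) = 39/5000 rad
Load 3 — applied couple M₀=-14 kN·m at a=10/3 m (b=L-a=20/3):
  θ_3 = M₀a/EI  [x>a] = (-14)·(10/3)/200000 = -7/30000 rad
Superposition: θ = Σ θ_i = 539/300000 rad ≈ 0.001797 rad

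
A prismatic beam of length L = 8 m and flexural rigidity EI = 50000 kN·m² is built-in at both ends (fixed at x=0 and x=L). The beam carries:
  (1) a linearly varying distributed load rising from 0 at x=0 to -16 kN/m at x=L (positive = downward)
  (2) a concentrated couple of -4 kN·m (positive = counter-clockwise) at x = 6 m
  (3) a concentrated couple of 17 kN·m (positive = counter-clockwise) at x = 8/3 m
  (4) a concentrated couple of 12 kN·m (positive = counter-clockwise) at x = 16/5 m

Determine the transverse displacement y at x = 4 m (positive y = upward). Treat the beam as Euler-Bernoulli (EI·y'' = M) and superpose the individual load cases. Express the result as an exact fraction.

y(4) = 6307/2812500 m

Load 1 — triangular load w₀=-16 kN/m (0→w₀ over full span):
  y_1 = -w₀x²(L-x)²(x+2L)/(120LEI) = -(-16)·4²·(8-4)²·(4+2·8)/(120·8·50000) = 16/9375 m
Load 2 — applied couple M₀=-4 kN·m at a=6 m (b=L-a=2):
  y_2 = (R_Ax³/6 - M_Ax²/2)/EI  [x≤a] with R_A=-9/16, M_A=-5/4 = ((-9/16)·4³/6 - (-5/4)·4²/2)/50000 = 1/12500 m
Load 3 — applied couple M₀=17 kN·m at a=8/3 m (b=L-a=16/3):
  y_3 = (R_Ax³/6 - M_Ax²/2 - M₀(x-a)²/2)/EI  [x>a] with R_A=17/6, M_A=0 = ((17/6)·4³/6 - 0·4²/2 - 17·(4-(8/3))²/2)/50000 = 17/56250 m
Load 4 — applied couple M₀=12 kN·m at a=16/5 m (b=L-a=24/5):
  y_4 = (R_Ax³/6 - M_Ax²/2 - M₀(x-a)²/2)/EI  [x>a] with R_A=54/25, M_A=36/25 = ((54/25)·4³/6 - (36/25)·4²/2 - 12·(4-(16/5))²/2)/50000 = 12/78125 m
Superposition: y = Σ y_i = 6307/2812500 m ≈ 0.002242 m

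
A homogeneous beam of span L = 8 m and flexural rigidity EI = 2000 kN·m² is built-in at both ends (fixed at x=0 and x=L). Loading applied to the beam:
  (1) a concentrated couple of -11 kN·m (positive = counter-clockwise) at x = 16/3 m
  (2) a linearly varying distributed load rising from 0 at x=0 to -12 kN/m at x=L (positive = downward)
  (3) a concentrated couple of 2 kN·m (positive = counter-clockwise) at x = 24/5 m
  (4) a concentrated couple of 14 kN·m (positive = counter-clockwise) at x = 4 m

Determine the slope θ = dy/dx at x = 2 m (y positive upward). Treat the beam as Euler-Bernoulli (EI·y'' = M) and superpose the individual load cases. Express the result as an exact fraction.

Load 1 — applied couple M₀=-11 kN·m at a=16/3 m (b=L-a=8/3):
  θ_1 = (R_Ax²/2 - M_Ax)/EI  [x≤a] with R_A=-11/6, M_A=-11/3 = ((-11/6)·2²/2 - (-11/3)·2)/2000 = 11/6000 rad
Load 2 — triangular load w₀=-12 kN/m (0→w₀ over full span):
  θ_2 = -w₀(2x(L-x)(L-2x)(x+2L)+x²(L-x)²)/(120LEI) = -(-12)·(2·2·(8-2)·(8-2·2)·(2+2·8)+2²·(8-2)²)/(120·8·2000) = 117/10000 rad
Load 3 — applied couple M₀=2 kN·m at a=24/5 m (b=L-a=16/5):
  θ_3 = (R_Ax²/2 - M_Ax)/EI  [x≤a] with R_A=9/25, M_A=16/25 = ((9/25)·2²/2 - (16/25)·2)/2000 = -7/25000 rad
Load 4 — applied couple M₀=14 kN·m at a=4 m (b=L-a=4):
  θ_4 = (R_Ax²/2 - M_Ax)/EI  [x≤a] with R_A=21/8, M_A=7/2 = ((21/8)·2²/2 - (7/2)·2)/2000 = -7/8000 rad
Superposition: θ = Σ θ_i = 7427/600000 rad ≈ 0.012378 rad

θ(2) = 7427/600000 rad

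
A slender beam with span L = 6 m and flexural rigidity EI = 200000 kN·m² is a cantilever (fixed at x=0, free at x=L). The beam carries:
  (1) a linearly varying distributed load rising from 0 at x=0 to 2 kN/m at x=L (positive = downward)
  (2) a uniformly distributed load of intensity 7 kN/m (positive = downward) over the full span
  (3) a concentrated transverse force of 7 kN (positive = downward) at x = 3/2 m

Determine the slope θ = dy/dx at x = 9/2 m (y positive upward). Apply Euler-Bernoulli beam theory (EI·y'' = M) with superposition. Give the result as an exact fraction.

θ(9/2) = -39537/25600000 rad

Load 1 — triangular load w₀=2 kN/m (0→w₀ over full span):
  θ_1 = (w₀Lx²/4-w₀L²x/3-w₀x⁴/(24L))/EI = (2·6·(9/2)²/4-2·6²·(9/2)/3-2·(9/2)⁴/(24·6))/200000 = -6777/25600000 rad
Load 2 — uniform load w=7 kN/m over full span:
  θ_2 = -wx(x²-3Lx+3L²)/(6EI) = -7·(9/2)·((9/2)²-3·6·(9/2)+3·6²)/(6·200000) = -3969/3200000 rad
Load 3 — point force P=7 kN at a=3/2 m (b=L-a=9/2):
  θ_3 = -Pa²/(2EI)  [x>a] = -7·(3/2)²/(2·200000) = -63/1600000 rad
Superposition: θ = Σ θ_i = -39537/25600000 rad ≈ -0.001544 rad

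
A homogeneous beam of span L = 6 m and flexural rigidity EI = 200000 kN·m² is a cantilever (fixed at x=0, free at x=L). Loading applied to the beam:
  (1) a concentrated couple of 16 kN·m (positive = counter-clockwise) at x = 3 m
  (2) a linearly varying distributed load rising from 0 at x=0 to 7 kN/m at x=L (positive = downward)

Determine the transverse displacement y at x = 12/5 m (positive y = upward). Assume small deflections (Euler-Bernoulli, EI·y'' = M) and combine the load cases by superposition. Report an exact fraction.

Load 1 — applied couple M₀=16 kN·m at a=3 m (b=L-a=3):
  y_1 = M₀x²/(2EI)  [x≤a] = 16·(12/5)²/(2·200000) = 18/78125 m
Load 2 — triangular load w₀=7 kN/m (0→w₀ over full span):
  y_2 = (w₀Lx³/12-w₀L²x²/6-w₀x⁵/(120L))/EI = (7·6·(12/5)³/12-7·6²·(12/5)²/6-7·(12/5)⁵/(120·6))/200000 = -47439/48828125 m
Superposition: y = Σ y_i = -36189/48828125 m ≈ -0.000741 m

y(12/5) = -36189/48828125 m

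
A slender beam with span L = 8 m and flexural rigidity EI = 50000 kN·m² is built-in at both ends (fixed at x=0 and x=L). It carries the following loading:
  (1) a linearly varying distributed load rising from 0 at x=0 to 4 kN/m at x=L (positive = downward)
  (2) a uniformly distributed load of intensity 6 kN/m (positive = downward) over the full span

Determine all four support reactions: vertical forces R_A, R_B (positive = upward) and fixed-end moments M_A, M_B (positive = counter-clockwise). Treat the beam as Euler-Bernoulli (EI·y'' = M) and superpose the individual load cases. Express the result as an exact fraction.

Load 1 — triangular load w₀=4 kN/m (0→w₀ over full span):
  R_A = 3w₀L/20 = 3·4·8/20 = 24/5 kN
  M_A = w₀L²/30 = 4·8²/30 = 128/15 kN·m
  R_B = 7w₀L/20 = 7·4·8/20 = 56/5 kN
  M_B = -w₀L²/20 = -4·8²/20 = -64/5 kN·m
Load 2 — uniform load w=6 kN/m over full span:
  R_A = wL/2 = 6·8/2 = 24 kN
  M_A = wL²/12 = 6·8²/12 = 32 kN·m
  R_B = wL/2 = 6·8/2 = 24 kN
  M_B = -wL²/12 = -6·8²/12 = -32 kN·m
Superposition: R_A = 144/5 kN, M_A = 608/15 kN·m, R_B = 176/5 kN, M_B = -224/5 kN·m

R_A = 144/5 kN, M_A = 608/15 kN·m, R_B = 176/5 kN, M_B = -224/5 kN·m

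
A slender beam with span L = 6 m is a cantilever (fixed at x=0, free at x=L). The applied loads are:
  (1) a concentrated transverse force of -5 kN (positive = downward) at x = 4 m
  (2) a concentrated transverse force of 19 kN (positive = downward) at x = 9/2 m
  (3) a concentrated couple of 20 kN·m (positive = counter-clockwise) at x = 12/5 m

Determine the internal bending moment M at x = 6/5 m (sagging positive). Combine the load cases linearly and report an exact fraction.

Load 1 — point force P=-5 kN at a=4 m (b=L-a=2):
  M_1 = -P(a-x)  [x≤a] = -(-5)·(4-(6/5)) = 14 kN·m
Load 2 — point force P=19 kN at a=9/2 m (b=L-a=3/2):
  M_2 = -P(a-x)  [x≤a] = -19·((9/2)-(6/5)) = -627/10 kN·m
Load 3 — applied couple M₀=20 kN·m at a=12/5 m (b=L-a=18/5):
  M_3 = M₀  [x≤a] = 20 = 20 kN·m
Superposition: M = Σ M_i = -287/10 kN·m ≈ -28.700000 kN·m

M(6/5) = -287/10 kN·m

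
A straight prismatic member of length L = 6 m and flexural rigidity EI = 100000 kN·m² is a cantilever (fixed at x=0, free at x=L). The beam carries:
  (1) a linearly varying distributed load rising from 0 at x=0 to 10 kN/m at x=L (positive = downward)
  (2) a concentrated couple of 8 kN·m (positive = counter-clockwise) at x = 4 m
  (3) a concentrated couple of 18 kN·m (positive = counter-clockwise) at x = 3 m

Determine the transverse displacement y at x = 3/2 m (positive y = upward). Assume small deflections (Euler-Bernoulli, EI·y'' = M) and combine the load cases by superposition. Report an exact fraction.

Load 1 — triangular load w₀=10 kN/m (0→w₀ over full span):
  y_1 = (w₀Lx³/12-w₀L²x²/6-w₀x⁵/(120L))/EI = (10·6·(3/2)³/12-10·6²·(3/2)²/6-10·(3/2)⁵/(120·6))/100000 = -30267/25600000 m
Load 2 — applied couple M₀=8 kN·m at a=4 m (b=L-a=2):
  y_2 = M₀x²/(2EI)  [x≤a] = 8·(3/2)²/(2·100000) = 9/100000 m
Load 3 — applied couple M₀=18 kN·m at a=3 m (b=L-a=3):
  y_3 = M₀x²/(2EI)  [x≤a] = 18·(3/2)²/(2·100000) = 81/400000 m
Superposition: y = Σ y_i = -22779/25600000 m ≈ -0.000890 m

y(3/2) = -22779/25600000 m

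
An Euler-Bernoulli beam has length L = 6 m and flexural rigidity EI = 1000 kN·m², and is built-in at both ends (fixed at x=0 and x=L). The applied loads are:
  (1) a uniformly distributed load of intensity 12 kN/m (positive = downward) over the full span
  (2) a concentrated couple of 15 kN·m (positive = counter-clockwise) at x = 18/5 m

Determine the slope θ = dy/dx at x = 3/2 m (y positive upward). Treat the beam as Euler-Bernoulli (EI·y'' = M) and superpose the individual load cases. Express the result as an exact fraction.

Load 1 — uniform load w=12 kN/m over full span:
  θ_1 = -wx(L-x)(L-2x)/(12EI) = -12·(3/2)·(6-(3/2))·(6-2·(3/2))/(12·1000) = -81/4000 rad
Load 2 — applied couple M₀=15 kN·m at a=18/5 m (b=L-a=12/5):
  θ_2 = (R_Ax²/2 - M_Ax)/EI  [x≤a] with R_A=18/5, M_A=24/5 = ((18/5)·(3/2)²/2 - (24/5)·(3/2))/1000 = -63/20000 rad
Superposition: θ = Σ θ_i = -117/5000 rad ≈ -0.023400 rad

θ(3/2) = -117/5000 rad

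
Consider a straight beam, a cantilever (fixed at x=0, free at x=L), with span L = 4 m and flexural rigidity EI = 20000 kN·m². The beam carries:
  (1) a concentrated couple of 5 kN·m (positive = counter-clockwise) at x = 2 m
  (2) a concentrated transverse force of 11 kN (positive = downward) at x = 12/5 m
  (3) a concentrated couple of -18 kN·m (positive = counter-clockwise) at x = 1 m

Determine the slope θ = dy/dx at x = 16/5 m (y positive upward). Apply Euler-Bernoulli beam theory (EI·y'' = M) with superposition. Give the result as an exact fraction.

Load 1 — applied couple M₀=5 kN·m at a=2 m (b=L-a=2):
  θ_1 = M₀a/EI  [x>a] = 5·2/20000 = 1/2000 rad
Load 2 — point force P=11 kN at a=12/5 m (b=L-a=8/5):
  θ_2 = -Pa²/(2EI)  [x>a] = -11·(12/5)²/(2·20000) = -99/62500 rad
Load 3 — applied couple M₀=-18 kN·m at a=1 m (b=L-a=3):
  θ_3 = M₀a/EI  [x>a] = (-18)·1/20000 = -9/10000 rad
Superposition: θ = Σ θ_i = -31/15625 rad ≈ -0.001984 rad

θ(16/5) = -31/15625 rad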